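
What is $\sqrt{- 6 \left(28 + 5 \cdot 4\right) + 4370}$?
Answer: $\sqrt{4082} \approx 63.891$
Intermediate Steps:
$\sqrt{- 6 \left(28 + 5 \cdot 4\right) + 4370} = \sqrt{- 6 \left(28 + 20\right) + 4370} = \sqrt{\left(-6\right) 48 + 4370} = \sqrt{-288 + 4370} = \sqrt{4082}$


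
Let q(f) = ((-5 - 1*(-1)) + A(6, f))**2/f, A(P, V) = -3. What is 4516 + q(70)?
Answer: 45167/10 ≈ 4516.7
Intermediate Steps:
q(f) = 49/f (q(f) = ((-5 - 1*(-1)) - 3)**2/f = ((-5 + 1) - 3)**2/f = (-4 - 3)**2/f = (-7)**2/f = 49/f)
4516 + q(70) = 4516 + 49/70 = 4516 + 49*(1/70) = 4516 + 7/10 = 45167/10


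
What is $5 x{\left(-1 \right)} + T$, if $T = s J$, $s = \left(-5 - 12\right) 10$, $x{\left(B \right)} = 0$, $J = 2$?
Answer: $-340$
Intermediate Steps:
$s = -170$ ($s = \left(-17\right) 10 = -170$)
$T = -340$ ($T = \left(-170\right) 2 = -340$)
$5 x{\left(-1 \right)} + T = 5 \cdot 0 - 340 = 0 - 340 = -340$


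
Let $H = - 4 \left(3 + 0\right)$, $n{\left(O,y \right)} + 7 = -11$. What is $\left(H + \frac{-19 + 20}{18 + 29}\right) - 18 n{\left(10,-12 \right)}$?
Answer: $\frac{14665}{47} \approx 312.02$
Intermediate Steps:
$n{\left(O,y \right)} = -18$ ($n{\left(O,y \right)} = -7 - 11 = -18$)
$H = -12$ ($H = \left(-4\right) 3 = -12$)
$\left(H + \frac{-19 + 20}{18 + 29}\right) - 18 n{\left(10,-12 \right)} = \left(-12 + \frac{-19 + 20}{18 + 29}\right) - -324 = \left(-12 + 1 \cdot \frac{1}{47}\right) + 324 = \left(-12 + \frac{1}{47}\right) + 324 = - \frac{563}{47} + 324 = \frac{14665}{47}$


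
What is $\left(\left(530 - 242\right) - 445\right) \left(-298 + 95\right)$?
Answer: $31871$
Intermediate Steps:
$\left(\left(530 - 242\right) - 445\right) \left(-298 + 95\right) = \left(\left(530 - 242\right) - 445\right) \left(-203\right) = \left(288 - 445\right) \left(-203\right) = \left(-157\right) \left(-203\right) = 31871$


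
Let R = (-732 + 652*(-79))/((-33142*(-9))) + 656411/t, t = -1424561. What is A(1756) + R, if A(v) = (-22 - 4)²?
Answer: 143486233600355/212457602979 ≈ 675.36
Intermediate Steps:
A(v) = 676 (A(v) = (-26)² = 676)
R = -135106013449/212457602979 (R = (-732 + 652*(-79))/((-33142*(-9))) + 656411/(-1424561) = (-732 - 51508)/298278 + 656411*(-1/1424561) = -52240*1/298278 - 656411/1424561 = -26120/149139 - 656411/1424561 = -135106013449/212457602979 ≈ -0.63592)
A(1756) + R = 676 - 135106013449/212457602979 = 143486233600355/212457602979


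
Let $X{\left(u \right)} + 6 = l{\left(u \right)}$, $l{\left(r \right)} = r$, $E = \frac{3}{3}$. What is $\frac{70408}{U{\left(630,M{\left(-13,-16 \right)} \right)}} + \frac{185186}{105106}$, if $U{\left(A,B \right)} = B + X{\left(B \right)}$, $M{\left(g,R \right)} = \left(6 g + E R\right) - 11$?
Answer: $- \frac{460018942}{1418931} \approx -324.2$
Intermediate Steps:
$E = 1$ ($E = 3 \cdot \frac{1}{3} = 1$)
$X{\left(u \right)} = -6 + u$
$M{\left(g,R \right)} = -11 + R + 6 g$ ($M{\left(g,R \right)} = \left(6 g + 1 R\right) - 11 = \left(6 g + R\right) - 11 = \left(R + 6 g\right) - 11 = -11 + R + 6 g$)
$U{\left(A,B \right)} = -6 + 2 B$ ($U{\left(A,B \right)} = B + \left(-6 + B\right) = -6 + 2 B$)
$\frac{70408}{U{\left(630,M{\left(-13,-16 \right)} \right)}} + \frac{185186}{105106} = \frac{70408}{-6 + 2 \left(-11 - 16 + 6 \left(-13\right)\right)} + \frac{185186}{105106} = \frac{70408}{-6 + 2 \left(-11 - 16 - 78\right)} + 185186 \cdot \frac{1}{105106} = \frac{70408}{-6 + 2 \left(-105\right)} + \frac{92593}{52553} = \frac{70408}{-6 - 210} + \frac{92593}{52553} = \frac{70408}{-216} + \frac{92593}{52553} = 70408 \left(- \frac{1}{216}\right) + \frac{92593}{52553} = - \frac{8801}{27} + \frac{92593}{52553} = - \frac{460018942}{1418931}$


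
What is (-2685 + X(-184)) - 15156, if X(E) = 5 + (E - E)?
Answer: -17836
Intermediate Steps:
X(E) = 5 (X(E) = 5 + 0 = 5)
(-2685 + X(-184)) - 15156 = (-2685 + 5) - 15156 = -2680 - 15156 = -17836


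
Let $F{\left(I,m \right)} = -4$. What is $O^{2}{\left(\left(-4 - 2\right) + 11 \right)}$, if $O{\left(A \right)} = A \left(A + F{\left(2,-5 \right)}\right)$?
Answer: $25$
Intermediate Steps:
$O{\left(A \right)} = A \left(-4 + A\right)$ ($O{\left(A \right)} = A \left(A - 4\right) = A \left(-4 + A\right)$)
$O^{2}{\left(\left(-4 - 2\right) + 11 \right)} = \left(\left(\left(-4 - 2\right) + 11\right) \left(-4 + \left(\left(-4 - 2\right) + 11\right)\right)\right)^{2} = \left(\left(-6 + 11\right) \left(-4 + \left(-6 + 11\right)\right)\right)^{2} = \left(5 \left(-4 + 5\right)\right)^{2} = \left(5 \cdot 1\right)^{2} = 5^{2} = 25$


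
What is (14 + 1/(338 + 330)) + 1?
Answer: 10021/668 ≈ 15.001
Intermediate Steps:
(14 + 1/(338 + 330)) + 1 = (14 + 1/668) + 1 = 9353/668 + 1 = 10021/668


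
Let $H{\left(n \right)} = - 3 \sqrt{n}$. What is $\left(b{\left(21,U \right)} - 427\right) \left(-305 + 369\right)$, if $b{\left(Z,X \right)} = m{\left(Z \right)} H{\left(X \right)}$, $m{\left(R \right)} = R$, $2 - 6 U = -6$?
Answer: $-27328 - 2688 \sqrt{3} \approx -31984.0$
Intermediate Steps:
$U = \frac{4}{3}$ ($U = \frac{1}{3} - -1 = \frac{1}{3} + 1 = \frac{4}{3} \approx 1.3333$)
$b{\left(Z,X \right)} = - 3 Z \sqrt{X}$ ($b{\left(Z,X \right)} = Z \left(- 3 \sqrt{X}\right) = - 3 Z \sqrt{X}$)
$\left(b{\left(21,U \right)} - 427\right) \left(-305 + 369\right) = \left(\left(-3\right) 21 \sqrt{\frac{4}{3}} - 427\right) \left(-305 + 369\right) = \left(\left(-3\right) 21 \frac{2 \sqrt{3}}{3} - 427\right) 64 = \left(- 42 \sqrt{3} - 427\right) 64 = \left(-427 - 42 \sqrt{3}\right) 64 = -27328 - 2688 \sqrt{3}$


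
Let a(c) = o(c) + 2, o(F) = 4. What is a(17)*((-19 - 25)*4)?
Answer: -1056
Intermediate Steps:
a(c) = 6 (a(c) = 4 + 2 = 6)
a(17)*((-19 - 25)*4) = 6*((-19 - 25)*4) = 6*(-44*4) = 6*(-176) = -1056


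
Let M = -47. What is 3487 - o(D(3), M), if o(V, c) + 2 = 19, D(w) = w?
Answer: 3470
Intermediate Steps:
o(V, c) = 17 (o(V, c) = -2 + 19 = 17)
3487 - o(D(3), M) = 3487 - 1*17 = 3487 - 17 = 3470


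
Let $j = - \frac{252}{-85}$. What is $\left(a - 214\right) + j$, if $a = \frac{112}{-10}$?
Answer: $- \frac{3778}{17} \approx -222.24$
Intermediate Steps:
$a = - \frac{56}{5}$ ($a = 112 \left(- \frac{1}{10}\right) = - \frac{56}{5} \approx -11.2$)
$j = \frac{252}{85}$ ($j = \left(-252\right) \left(- \frac{1}{85}\right) = \frac{252}{85} \approx 2.9647$)
$\left(a - 214\right) + j = \left(- \frac{56}{5} - 214\right) + \frac{252}{85} = - \frac{1126}{5} + \frac{252}{85} = - \frac{3778}{17}$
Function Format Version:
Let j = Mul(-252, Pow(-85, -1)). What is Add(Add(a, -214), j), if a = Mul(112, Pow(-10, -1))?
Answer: Rational(-3778, 17) ≈ -222.24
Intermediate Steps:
a = Rational(-56, 5) (a = Mul(112, Rational(-1, 10)) = Rational(-56, 5) ≈ -11.200)
j = Rational(252, 85) (j = Mul(-252, Rational(-1, 85)) = Rational(252, 85) ≈ 2.9647)
Add(Add(a, -214), j) = Add(Add(Rational(-56, 5), -214), Rational(252, 85)) = Add(Rational(-1126, 5), Rational(252, 85)) = Rational(-3778, 17)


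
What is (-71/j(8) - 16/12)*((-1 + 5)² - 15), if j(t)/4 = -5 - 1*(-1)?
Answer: 149/48 ≈ 3.1042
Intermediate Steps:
j(t) = -16 (j(t) = 4*(-5 - 1*(-1)) = 4*(-5 + 1) = 4*(-4) = -16)
(-71/j(8) - 16/12)*((-1 + 5)² - 15) = (-71/(-16) - 16/12)*((-1 + 5)² - 15) = (-71*(-1/16) - 16*1/12)*(4² - 15) = (71/16 - 4/3)*(16 - 15) = (149/48)*1 = 149/48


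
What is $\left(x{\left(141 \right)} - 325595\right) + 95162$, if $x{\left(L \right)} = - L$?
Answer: $-230574$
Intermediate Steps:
$\left(x{\left(141 \right)} - 325595\right) + 95162 = \left(\left(-1\right) 141 - 325595\right) + 95162 = \left(-141 - 325595\right) + 95162 = -325736 + 95162 = -230574$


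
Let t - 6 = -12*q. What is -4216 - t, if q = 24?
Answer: -3934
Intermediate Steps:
t = -282 (t = 6 - 12*24 = 6 - 288 = -282)
-4216 - t = -4216 - 1*(-282) = -4216 + 282 = -3934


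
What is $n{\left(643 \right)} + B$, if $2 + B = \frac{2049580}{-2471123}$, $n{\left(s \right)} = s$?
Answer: $\frac{1581940263}{2471123} \approx 640.17$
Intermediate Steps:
$B = - \frac{6991826}{2471123}$ ($B = -2 + \frac{2049580}{-2471123} = -2 + 2049580 \left(- \frac{1}{2471123}\right) = -2 - \frac{2049580}{2471123} = - \frac{6991826}{2471123} \approx -2.8294$)
$n{\left(643 \right)} + B = 643 - \frac{6991826}{2471123} = \frac{1581940263}{2471123}$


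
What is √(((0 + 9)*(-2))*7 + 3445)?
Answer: √3319 ≈ 57.611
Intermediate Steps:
√(((0 + 9)*(-2))*7 + 3445) = √((9*(-2))*7 + 3445) = √(-18*7 + 3445) = √(-126 + 3445) = √3319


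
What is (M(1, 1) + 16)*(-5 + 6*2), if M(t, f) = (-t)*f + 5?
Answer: 140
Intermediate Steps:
M(t, f) = 5 - f*t (M(t, f) = -f*t + 5 = 5 - f*t)
(M(1, 1) + 16)*(-5 + 6*2) = ((5 - 1*1*1) + 16)*(-5 + 6*2) = ((5 - 1) + 16)*(-5 + 12) = (4 + 16)*7 = 20*7 = 140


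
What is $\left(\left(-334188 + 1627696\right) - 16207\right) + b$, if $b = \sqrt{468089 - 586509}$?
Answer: $1277301 + 2 i \sqrt{29605} \approx 1.2773 \cdot 10^{6} + 344.12 i$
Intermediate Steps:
$b = 2 i \sqrt{29605}$ ($b = \sqrt{-118420} = 2 i \sqrt{29605} \approx 344.12 i$)
$\left(\left(-334188 + 1627696\right) - 16207\right) + b = \left(\left(-334188 + 1627696\right) - 16207\right) + 2 i \sqrt{29605} = \left(1293508 - 16207\right) + 2 i \sqrt{29605} = 1277301 + 2 i \sqrt{29605}$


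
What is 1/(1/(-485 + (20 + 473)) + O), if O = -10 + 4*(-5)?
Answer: -8/239 ≈ -0.033473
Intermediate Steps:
O = -30 (O = -10 - 20 = -30)
1/(1/(-485 + (20 + 473)) + O) = 1/(1/(-485 + (20 + 473)) - 30) = 1/(1/(-485 + 493) - 30) = 1/(1/8 - 30) = 1/(⅛ - 30) = 1/(-239/8) = -8/239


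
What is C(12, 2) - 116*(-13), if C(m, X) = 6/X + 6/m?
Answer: 3023/2 ≈ 1511.5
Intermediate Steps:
C(12, 2) - 116*(-13) = (6/2 + 6/12) - 116*(-13) = (6*(½) + 6*(1/12)) + 1508 = (3 + ½) + 1508 = 7/2 + 1508 = 3023/2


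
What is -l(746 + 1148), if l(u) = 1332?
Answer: -1332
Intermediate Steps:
-l(746 + 1148) = -1*1332 = -1332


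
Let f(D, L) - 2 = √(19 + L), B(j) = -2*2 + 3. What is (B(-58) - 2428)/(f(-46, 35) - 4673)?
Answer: 420217/808081 + 2429*√6/7272729 ≈ 0.52084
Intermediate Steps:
B(j) = -1 (B(j) = -4 + 3 = -1)
f(D, L) = 2 + √(19 + L)
(B(-58) - 2428)/(f(-46, 35) - 4673) = (-1 - 2428)/((2 + √(19 + 35)) - 4673) = -2429/((2 + √54) - 4673) = -2429/((2 + 3*√6) - 4673) = -2429/(-4671 + 3*√6)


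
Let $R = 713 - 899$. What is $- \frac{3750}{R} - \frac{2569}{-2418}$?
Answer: $\frac{51319}{2418} \approx 21.224$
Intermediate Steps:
$R = -186$
$- \frac{3750}{R} - \frac{2569}{-2418} = - \frac{3750}{-186} - \frac{2569}{-2418} = \left(-3750\right) \left(- \frac{1}{186}\right) - - \frac{2569}{2418} = \frac{625}{31} + \frac{2569}{2418} = \frac{51319}{2418}$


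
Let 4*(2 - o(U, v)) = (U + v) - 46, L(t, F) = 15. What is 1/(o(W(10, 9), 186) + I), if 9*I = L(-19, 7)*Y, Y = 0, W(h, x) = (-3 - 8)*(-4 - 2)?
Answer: -2/99 ≈ -0.020202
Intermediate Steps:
W(h, x) = 66 (W(h, x) = -11*(-6) = 66)
o(U, v) = 27/2 - U/4 - v/4 (o(U, v) = 2 - ((U + v) - 46)/4 = 2 - (-46 + U + v)/4 = 2 + (23/2 - U/4 - v/4) = 27/2 - U/4 - v/4)
I = 0 (I = (15*0)/9 = (⅑)*0 = 0)
1/(o(W(10, 9), 186) + I) = 1/((27/2 - ¼*66 - ¼*186) + 0) = 1/((27/2 - 33/2 - 93/2) + 0) = 1/(-99/2 + 0) = 1/(-99/2) = -2/99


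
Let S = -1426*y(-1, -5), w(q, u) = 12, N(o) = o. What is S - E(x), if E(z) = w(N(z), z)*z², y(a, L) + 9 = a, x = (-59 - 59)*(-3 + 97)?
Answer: -1476375308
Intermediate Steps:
x = -11092 (x = -118*94 = -11092)
y(a, L) = -9 + a
E(z) = 12*z²
S = 14260 (S = -1426*(-9 - 1) = -1426*(-10) = 14260)
S - E(x) = 14260 - 12*(-11092)² = 14260 - 12*123032464 = 14260 - 1*1476389568 = 14260 - 1476389568 = -1476375308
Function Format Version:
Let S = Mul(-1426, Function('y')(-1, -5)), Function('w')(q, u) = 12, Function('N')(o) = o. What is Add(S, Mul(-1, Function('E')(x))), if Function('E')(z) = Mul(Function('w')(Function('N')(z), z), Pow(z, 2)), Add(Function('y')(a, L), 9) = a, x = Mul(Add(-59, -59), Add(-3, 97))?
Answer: -1476375308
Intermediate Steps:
x = -11092 (x = Mul(-118, 94) = -11092)
Function('y')(a, L) = Add(-9, a)
Function('E')(z) = Mul(12, Pow(z, 2))
S = 14260 (S = Mul(-1426, Add(-9, -1)) = Mul(-1426, -10) = 14260)
Add(S, Mul(-1, Function('E')(x))) = Add(14260, Mul(-1, Mul(12, Pow(-11092, 2)))) = Add(14260, Mul(-1, Mul(12, 123032464))) = Add(14260, Mul(-1, 1476389568)) = Add(14260, -1476389568) = -1476375308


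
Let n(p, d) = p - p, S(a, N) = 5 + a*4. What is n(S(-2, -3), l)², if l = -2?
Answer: 0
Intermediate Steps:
S(a, N) = 5 + 4*a
n(p, d) = 0
n(S(-2, -3), l)² = 0² = 0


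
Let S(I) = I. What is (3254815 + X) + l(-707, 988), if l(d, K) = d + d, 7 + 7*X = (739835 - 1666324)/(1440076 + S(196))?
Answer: 32800465547111/10081904 ≈ 3.2534e+6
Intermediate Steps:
X = -11008393/10081904 (X = -1 + ((739835 - 1666324)/(1440076 + 196))/7 = -1 + (-926489/1440272)/7 = -1 + (-926489*1/1440272)/7 = -1 + (1/7)*(-926489/1440272) = -1 - 926489/10081904 = -11008393/10081904 ≈ -1.0919)
l(d, K) = 2*d
(3254815 + X) + l(-707, 988) = (3254815 - 11008393/10081904) + 2*(-707) = 32814721359367/10081904 - 1414 = 32800465547111/10081904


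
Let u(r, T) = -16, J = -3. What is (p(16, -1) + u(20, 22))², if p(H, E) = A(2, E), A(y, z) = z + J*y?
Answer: 529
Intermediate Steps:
A(y, z) = z - 3*y
p(H, E) = -6 + E (p(H, E) = E - 3*2 = E - 6 = -6 + E)
(p(16, -1) + u(20, 22))² = ((-6 - 1) - 16)² = (-7 - 16)² = (-23)² = 529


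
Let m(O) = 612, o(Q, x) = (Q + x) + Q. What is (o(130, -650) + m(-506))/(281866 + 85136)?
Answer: 37/61167 ≈ 0.00060490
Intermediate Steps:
o(Q, x) = x + 2*Q
(o(130, -650) + m(-506))/(281866 + 85136) = ((-650 + 2*130) + 612)/(281866 + 85136) = ((-650 + 260) + 612)/367002 = (-390 + 612)*(1/367002) = 222*(1/367002) = 37/61167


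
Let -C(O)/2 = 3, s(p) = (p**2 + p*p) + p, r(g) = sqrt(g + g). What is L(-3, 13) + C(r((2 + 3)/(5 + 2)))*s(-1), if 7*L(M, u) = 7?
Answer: -5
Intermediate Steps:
L(M, u) = 1 (L(M, u) = (1/7)*7 = 1)
r(g) = sqrt(2)*sqrt(g) (r(g) = sqrt(2*g) = sqrt(2)*sqrt(g))
s(p) = p + 2*p**2 (s(p) = (p**2 + p**2) + p = 2*p**2 + p = p + 2*p**2)
C(O) = -6 (C(O) = -2*3 = -6)
L(-3, 13) + C(r((2 + 3)/(5 + 2)))*s(-1) = 1 - (-6)*(1 + 2*(-1)) = 1 - (-6)*(1 - 2) = 1 - (-6)*(-1) = 1 - 6*1 = 1 - 6 = -5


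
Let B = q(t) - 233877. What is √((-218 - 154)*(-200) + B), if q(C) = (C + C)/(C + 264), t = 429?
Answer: I*√70328811/21 ≈ 399.34*I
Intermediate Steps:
q(C) = 2*C/(264 + C) (q(C) = (2*C)/(264 + C) = 2*C/(264 + C))
B = -4911391/21 (B = 2*429/(264 + 429) - 233877 = 2*429/693 - 233877 = 2*429*(1/693) - 233877 = 26/21 - 233877 = -4911391/21 ≈ -2.3388e+5)
√((-218 - 154)*(-200) + B) = √((-218 - 154)*(-200) - 4911391/21) = √(-372*(-200) - 4911391/21) = √(74400 - 4911391/21) = √(-3348991/21) = I*√70328811/21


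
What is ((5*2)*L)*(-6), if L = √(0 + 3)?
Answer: -60*√3 ≈ -103.92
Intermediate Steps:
L = √3 ≈ 1.7320
((5*2)*L)*(-6) = ((5*2)*√3)*(-6) = (10*√3)*(-6) = -60*√3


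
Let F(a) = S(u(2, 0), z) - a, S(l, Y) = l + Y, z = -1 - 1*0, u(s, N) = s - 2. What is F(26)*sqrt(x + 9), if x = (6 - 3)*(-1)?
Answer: -27*sqrt(6) ≈ -66.136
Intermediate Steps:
u(s, N) = -2 + s
z = -1 (z = -1 + 0 = -1)
x = -3 (x = 3*(-1) = -3)
S(l, Y) = Y + l
F(a) = -1 - a (F(a) = (-1 + (-2 + 2)) - a = (-1 + 0) - a = -1 - a)
F(26)*sqrt(x + 9) = (-1 - 1*26)*sqrt(-3 + 9) = (-1 - 26)*sqrt(6) = -27*sqrt(6)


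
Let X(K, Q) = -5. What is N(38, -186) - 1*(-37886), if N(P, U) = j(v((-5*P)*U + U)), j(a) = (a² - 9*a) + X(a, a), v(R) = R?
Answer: 1235525211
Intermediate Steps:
j(a) = -5 + a² - 9*a (j(a) = (a² - 9*a) - 5 = -5 + a² - 9*a)
N(P, U) = -5 + (U - 5*P*U)² - 9*U + 45*P*U (N(P, U) = -5 + ((-5*P)*U + U)² - 9*((-5*P)*U + U) = -5 + (-5*P*U + U)² - 9*(-5*P*U + U) = -5 + (U - 5*P*U)² - 9*(U - 5*P*U) = -5 + (U - 5*P*U)² + (-9*U + 45*P*U) = -5 + (U - 5*P*U)² - 9*U + 45*P*U)
N(38, -186) - 1*(-37886) = (-5 + (-186)²*(-1 + 5*38)² + 9*(-186)*(-1 + 5*38)) - 1*(-37886) = (-5 + 34596*(-1 + 190)² + 9*(-186)*(-1 + 190)) + 37886 = (-5 + 34596*189² + 9*(-186)*189) + 37886 = (-5 + 34596*35721 - 316386) + 37886 = (-5 + 1235803716 - 316386) + 37886 = 1235487325 + 37886 = 1235525211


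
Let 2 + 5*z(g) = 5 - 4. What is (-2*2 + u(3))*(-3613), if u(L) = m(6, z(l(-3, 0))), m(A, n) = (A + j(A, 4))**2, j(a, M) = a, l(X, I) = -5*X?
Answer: -505820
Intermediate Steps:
z(g) = -1/5 (z(g) = -2/5 + (5 - 4)/5 = -2/5 + (1/5)*1 = -2/5 + 1/5 = -1/5)
m(A, n) = 4*A**2 (m(A, n) = (A + A)**2 = (2*A)**2 = 4*A**2)
u(L) = 144 (u(L) = 4*6**2 = 4*36 = 144)
(-2*2 + u(3))*(-3613) = (-2*2 + 144)*(-3613) = (-4 + 144)*(-3613) = 140*(-3613) = -505820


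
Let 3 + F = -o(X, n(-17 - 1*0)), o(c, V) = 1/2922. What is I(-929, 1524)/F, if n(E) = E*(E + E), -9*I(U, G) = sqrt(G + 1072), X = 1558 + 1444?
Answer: 1948*sqrt(649)/26301 ≈ 1.8869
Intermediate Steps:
X = 3002
I(U, G) = -sqrt(1072 + G)/9 (I(U, G) = -sqrt(G + 1072)/9 = -sqrt(1072 + G)/9)
n(E) = 2*E**2 (n(E) = E*(2*E) = 2*E**2)
o(c, V) = 1/2922
F = -8767/2922 (F = -3 - 1*1/2922 = -3 - 1/2922 = -8767/2922 ≈ -3.0003)
I(-929, 1524)/F = (-sqrt(1072 + 1524)/9)/(-8767/2922) = -2*sqrt(649)/9*(-2922/8767) = 1948*sqrt(649)/26301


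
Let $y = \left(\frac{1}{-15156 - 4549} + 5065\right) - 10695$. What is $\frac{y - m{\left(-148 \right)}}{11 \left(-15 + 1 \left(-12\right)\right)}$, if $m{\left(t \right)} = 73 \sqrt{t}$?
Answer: $\frac{36979717}{1950795} + \frac{146 i \sqrt{37}}{297} \approx 18.956 + 2.9902 i$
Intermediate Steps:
$y = - \frac{110939151}{19705}$ ($y = \left(\frac{1}{-19705} + 5065\right) - 10695 = \left(- \frac{1}{19705} + 5065\right) - 10695 = \frac{99805824}{19705} - 10695 = - \frac{110939151}{19705} \approx -5630.0$)
$\frac{y - m{\left(-148 \right)}}{11 \left(-15 + 1 \left(-12\right)\right)} = \frac{- \frac{110939151}{19705} - 73 \sqrt{-148}}{11 \left(-15 + 1 \left(-12\right)\right)} = \frac{- \frac{110939151}{19705} - 73 \cdot 2 i \sqrt{37}}{11 \left(-15 - 12\right)} = \frac{- \frac{110939151}{19705} - 146 i \sqrt{37}}{11 \left(-27\right)} = \frac{- \frac{110939151}{19705} - 146 i \sqrt{37}}{-297} = \left(- \frac{110939151}{19705} - 146 i \sqrt{37}\right) \left(- \frac{1}{297}\right) = \frac{36979717}{1950795} + \frac{146 i \sqrt{37}}{297}$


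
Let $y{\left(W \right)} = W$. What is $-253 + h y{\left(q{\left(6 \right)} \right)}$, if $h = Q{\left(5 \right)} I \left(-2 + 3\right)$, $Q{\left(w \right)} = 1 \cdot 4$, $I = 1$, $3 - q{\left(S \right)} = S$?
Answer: $-265$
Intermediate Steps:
$q{\left(S \right)} = 3 - S$
$Q{\left(w \right)} = 4$
$h = 4$ ($h = 4 \cdot 1 \left(-2 + 3\right) = 4 \cdot 1 = 4$)
$-253 + h y{\left(q{\left(6 \right)} \right)} = -253 + 4 \left(3 - 6\right) = -253 + 4 \left(-3\right) = -253 - 12 = -265$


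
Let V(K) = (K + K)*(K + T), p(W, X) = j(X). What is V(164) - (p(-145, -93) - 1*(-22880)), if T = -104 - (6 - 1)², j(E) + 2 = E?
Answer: -11305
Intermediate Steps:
j(E) = -2 + E
p(W, X) = -2 + X
T = -129 (T = -104 - 1*5² = -104 - 1*25 = -104 - 25 = -129)
V(K) = 2*K*(-129 + K) (V(K) = (K + K)*(K - 129) = (2*K)*(-129 + K) = 2*K*(-129 + K))
V(164) - (p(-145, -93) - 1*(-22880)) = 2*164*(-129 + 164) - ((-2 - 93) - 1*(-22880)) = 2*164*35 - (-95 + 22880) = 11480 - 1*22785 = 11480 - 22785 = -11305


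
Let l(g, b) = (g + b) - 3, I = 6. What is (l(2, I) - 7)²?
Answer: 4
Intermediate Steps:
l(g, b) = -3 + b + g (l(g, b) = (b + g) - 3 = -3 + b + g)
(l(2, I) - 7)² = ((-3 + 6 + 2) - 7)² = (5 - 7)² = (-2)² = 4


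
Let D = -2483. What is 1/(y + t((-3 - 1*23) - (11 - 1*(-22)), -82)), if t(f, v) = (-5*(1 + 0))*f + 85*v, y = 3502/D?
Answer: -2483/16577527 ≈ -0.00014978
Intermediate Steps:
y = -3502/2483 (y = 3502/(-2483) = 3502*(-1/2483) = -3502/2483 ≈ -1.4104)
t(f, v) = -5*f + 85*v (t(f, v) = (-5*1)*f + 85*v = -5*f + 85*v)
1/(y + t((-3 - 1*23) - (11 - 1*(-22)), -82)) = 1/(-3502/2483 + (-5*((-3 - 1*23) - (11 - 1*(-22))) + 85*(-82))) = 1/(-3502/2483 + (-5*((-3 - 23) - (11 + 22)) - 6970)) = 1/(-3502/2483 + (-5*(-26 - 1*33) - 6970)) = 1/(-3502/2483 + (-5*(-26 - 33) - 6970)) = 1/(-3502/2483 + (-5*(-59) - 6970)) = 1/(-3502/2483 + (295 - 6970)) = 1/(-3502/2483 - 6675) = 1/(-16577527/2483) = -2483/16577527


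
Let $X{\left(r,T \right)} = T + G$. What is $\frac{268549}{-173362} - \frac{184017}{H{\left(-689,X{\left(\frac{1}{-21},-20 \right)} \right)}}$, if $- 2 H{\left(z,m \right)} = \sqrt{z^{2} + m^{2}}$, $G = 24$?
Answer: $- \frac{268549}{173362} + \frac{368034 \sqrt{474737}}{474737} \approx 532.6$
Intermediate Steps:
$X{\left(r,T \right)} = 24 + T$ ($X{\left(r,T \right)} = T + 24 = 24 + T$)
$H{\left(z,m \right)} = - \frac{\sqrt{m^{2} + z^{2}}}{2}$ ($H{\left(z,m \right)} = - \frac{\sqrt{z^{2} + m^{2}}}{2} = - \frac{\sqrt{m^{2} + z^{2}}}{2}$)
$\frac{268549}{-173362} - \frac{184017}{H{\left(-689,X{\left(\frac{1}{-21},-20 \right)} \right)}} = \frac{268549}{-173362} - \frac{184017}{\left(- \frac{1}{2}\right) \sqrt{\left(24 - 20\right)^{2} + \left(-689\right)^{2}}} = 268549 \left(- \frac{1}{173362}\right) - \frac{184017}{\left(- \frac{1}{2}\right) \sqrt{4^{2} + 474721}} = - \frac{268549}{173362} - \frac{184017}{\left(- \frac{1}{2}\right) \sqrt{16 + 474721}} = - \frac{268549}{173362} - \frac{184017}{\left(- \frac{1}{2}\right) \sqrt{474737}} = - \frac{268549}{173362} - 184017 \left(- \frac{2 \sqrt{474737}}{474737}\right) = - \frac{268549}{173362} + \frac{368034 \sqrt{474737}}{474737}$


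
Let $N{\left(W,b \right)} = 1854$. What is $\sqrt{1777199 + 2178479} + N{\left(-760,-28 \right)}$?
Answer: $1854 + \sqrt{3955678} \approx 3842.9$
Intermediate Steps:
$\sqrt{1777199 + 2178479} + N{\left(-760,-28 \right)} = \sqrt{1777199 + 2178479} + 1854 = \sqrt{3955678} + 1854 = 1854 + \sqrt{3955678}$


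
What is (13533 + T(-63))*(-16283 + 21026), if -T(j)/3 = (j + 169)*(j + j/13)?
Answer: 2164728915/13 ≈ 1.6652e+8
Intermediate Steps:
T(j) = -42*j*(169 + j)/13 (T(j) = -3*(j + 169)*(j + j/13) = -3*(169 + j)*(j + j*(1/13)) = -3*(169 + j)*(j + j/13) = -3*(169 + j)*14*j/13 = -42*j*(169 + j)/13)
(13533 + T(-63))*(-16283 + 21026) = (13533 - 42/13*(-63)*(169 - 63))*(-16283 + 21026) = (13533 - 42/13*(-63)*106)*4743 = (13533 + 280476/13)*4743 = (456405/13)*4743 = 2164728915/13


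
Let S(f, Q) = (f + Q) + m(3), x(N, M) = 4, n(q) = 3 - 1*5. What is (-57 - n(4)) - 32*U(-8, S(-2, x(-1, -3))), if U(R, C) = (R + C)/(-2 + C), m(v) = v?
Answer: -23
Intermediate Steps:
n(q) = -2 (n(q) = 3 - 5 = -2)
S(f, Q) = 3 + Q + f (S(f, Q) = (f + Q) + 3 = (Q + f) + 3 = 3 + Q + f)
U(R, C) = (C + R)/(-2 + C)
(-57 - n(4)) - 32*U(-8, S(-2, x(-1, -3))) = (-57 - 1*(-2)) - 32*((3 + 4 - 2) - 8)/(-2 + (3 + 4 - 2)) = (-57 + 2) - 32*(5 - 8)/(-2 + 5) = -55 - 32*(-3)/3 = -55 - 32*(-1) = -55 + 32 = -23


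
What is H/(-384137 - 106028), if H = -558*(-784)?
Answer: -437472/490165 ≈ -0.89250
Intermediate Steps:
H = 437472
H/(-384137 - 106028) = 437472/(-384137 - 106028) = 437472/(-490165) = 437472*(-1/490165) = -437472/490165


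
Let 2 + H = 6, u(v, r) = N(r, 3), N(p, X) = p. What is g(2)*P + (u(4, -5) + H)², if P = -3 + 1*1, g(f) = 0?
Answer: 1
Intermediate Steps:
u(v, r) = r
H = 4 (H = -2 + 6 = 4)
P = -2 (P = -3 + 1 = -2)
g(2)*P + (u(4, -5) + H)² = 0*(-2) + (-5 + 4)² = 0 + (-1)² = 0 + 1 = 1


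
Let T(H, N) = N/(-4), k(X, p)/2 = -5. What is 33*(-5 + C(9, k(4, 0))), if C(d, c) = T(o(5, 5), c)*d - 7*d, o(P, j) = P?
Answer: -3003/2 ≈ -1501.5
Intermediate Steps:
k(X, p) = -10 (k(X, p) = 2*(-5) = -10)
T(H, N) = -N/4 (T(H, N) = N*(-1/4) = -N/4)
C(d, c) = -7*d - c*d/4 (C(d, c) = (-c/4)*d - 7*d = -c*d/4 - 7*d = -7*d - c*d/4)
33*(-5 + C(9, k(4, 0))) = 33*(-5 - 1/4*9*(28 - 10)) = 33*(-5 - 1/4*9*18) = 33*(-5 - 81/2) = 33*(-91/2) = -3003/2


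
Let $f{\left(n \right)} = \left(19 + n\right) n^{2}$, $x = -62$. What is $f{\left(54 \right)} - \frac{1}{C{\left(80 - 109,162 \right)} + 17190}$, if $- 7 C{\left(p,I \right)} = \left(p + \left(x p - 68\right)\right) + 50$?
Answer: $\frac{25241674565}{118579} \approx 2.1287 \cdot 10^{5}$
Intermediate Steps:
$C{\left(p,I \right)} = \frac{18}{7} + \frac{61 p}{7}$ ($C{\left(p,I \right)} = - \frac{\left(p - \left(68 + 62 p\right)\right) + 50}{7} = - \frac{\left(-68 - 61 p\right) + 50}{7} = - \frac{-18 - 61 p}{7} = \frac{18}{7} + \frac{61 p}{7}$)
$f{\left(n \right)} = n^{2} \left(19 + n\right)$
$f{\left(54 \right)} - \frac{1}{C{\left(80 - 109,162 \right)} + 17190} = 54^{2} \left(19 + 54\right) - \frac{1}{\left(\frac{18}{7} + \frac{61 \left(80 - 109\right)}{7}\right) + 17190} = 2916 \cdot 73 - \frac{1}{\left(\frac{18}{7} + \frac{61}{7} \left(-29\right)\right) + 17190} = 212868 - \frac{1}{\left(\frac{18}{7} - \frac{1769}{7}\right) + 17190} = 212868 - \frac{1}{- \frac{1751}{7} + 17190} = 212868 - \frac{1}{\frac{118579}{7}} = 212868 - \frac{7}{118579} = \frac{25241674565}{118579}$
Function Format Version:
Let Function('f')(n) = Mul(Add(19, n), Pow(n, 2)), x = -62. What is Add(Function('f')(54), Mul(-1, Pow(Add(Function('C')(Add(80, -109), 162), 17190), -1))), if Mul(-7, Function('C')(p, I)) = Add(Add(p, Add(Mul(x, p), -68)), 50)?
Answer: Rational(25241674565, 118579) ≈ 2.1287e+5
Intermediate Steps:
Function('C')(p, I) = Add(Rational(18, 7), Mul(Rational(61, 7), p)) (Function('C')(p, I) = Mul(Rational(-1, 7), Add(Add(p, Add(Mul(-62, p), -68)), 50)) = Mul(Rational(-1, 7), Add(Add(p, Add(-68, Mul(-62, p))), 50)) = Mul(Rational(-1, 7), Add(Add(-68, Mul(-61, p)), 50)) = Mul(Rational(-1, 7), Add(-18, Mul(-61, p))) = Add(Rational(18, 7), Mul(Rational(61, 7), p)))
Function('f')(n) = Mul(Pow(n, 2), Add(19, n))
Add(Function('f')(54), Mul(-1, Pow(Add(Function('C')(Add(80, -109), 162), 17190), -1))) = Add(Mul(Pow(54, 2), Add(19, 54)), Mul(-1, Pow(Add(Add(Rational(18, 7), Mul(Rational(61, 7), Add(80, -109))), 17190), -1))) = Add(Mul(2916, 73), Mul(-1, Pow(Add(Add(Rational(18, 7), Mul(Rational(61, 7), -29)), 17190), -1))) = Add(212868, Mul(-1, Pow(Add(Add(Rational(18, 7), Rational(-1769, 7)), 17190), -1))) = Add(212868, Mul(-1, Pow(Add(Rational(-1751, 7), 17190), -1))) = Add(212868, Mul(-1, Pow(Rational(118579, 7), -1))) = Add(212868, Mul(-1, Rational(7, 118579))) = Add(212868, Rational(-7, 118579)) = Rational(25241674565, 118579)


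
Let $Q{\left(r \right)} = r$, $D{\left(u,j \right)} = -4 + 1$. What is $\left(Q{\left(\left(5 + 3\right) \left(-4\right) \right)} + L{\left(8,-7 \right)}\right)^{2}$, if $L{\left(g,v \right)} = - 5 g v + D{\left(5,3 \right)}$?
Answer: $60025$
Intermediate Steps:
$D{\left(u,j \right)} = -3$
$L{\left(g,v \right)} = -3 - 5 g v$ ($L{\left(g,v \right)} = - 5 g v - 3 = -3 - 5 g v$)
$\left(Q{\left(\left(5 + 3\right) \left(-4\right) \right)} + L{\left(8,-7 \right)}\right)^{2} = \left(\left(5 + 3\right) \left(-4\right) - \left(3 + 40 \left(-7\right)\right)\right)^{2} = \left(8 \left(-4\right) + \left(-3 + 280\right)\right)^{2} = \left(-32 + 277\right)^{2} = 245^{2} = 60025$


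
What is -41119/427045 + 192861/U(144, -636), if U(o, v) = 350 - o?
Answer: 82351855231/87971270 ≈ 936.12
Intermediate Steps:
-41119/427045 + 192861/U(144, -636) = -41119/427045 + 192861/(350 - 1*144) = -41119*1/427045 + 192861/(350 - 144) = -41119/427045 + 192861/206 = 82351855231/87971270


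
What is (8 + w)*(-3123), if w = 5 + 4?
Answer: -53091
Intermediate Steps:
w = 9
(8 + w)*(-3123) = (8 + 9)*(-3123) = 17*(-3123) = -53091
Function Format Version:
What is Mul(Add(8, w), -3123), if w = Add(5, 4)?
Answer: -53091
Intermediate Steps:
w = 9
Mul(Add(8, w), -3123) = Mul(Add(8, 9), -3123) = Mul(17, -3123) = -53091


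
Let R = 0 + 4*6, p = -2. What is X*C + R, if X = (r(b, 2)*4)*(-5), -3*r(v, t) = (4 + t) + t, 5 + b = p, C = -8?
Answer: -1208/3 ≈ -402.67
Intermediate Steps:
b = -7 (b = -5 - 2 = -7)
r(v, t) = -4/3 - 2*t/3 (r(v, t) = -((4 + t) + t)/3 = -(4 + 2*t)/3 = -4/3 - 2*t/3)
X = 160/3 (X = ((-4/3 - 2/3*2)*4)*(-5) = ((-4/3 - 4/3)*4)*(-5) = -8/3*4*(-5) = -32/3*(-5) = 160/3 ≈ 53.333)
R = 24 (R = 0 + 24 = 24)
X*C + R = (160/3)*(-8) + 24 = -1280/3 + 24 = -1208/3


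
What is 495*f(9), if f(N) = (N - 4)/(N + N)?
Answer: 275/2 ≈ 137.50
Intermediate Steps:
f(N) = (-4 + N)/(2*N) (f(N) = (-4 + N)/((2*N)) = (-4 + N)*(1/(2*N)) = (-4 + N)/(2*N))
495*f(9) = 495*((1/2)*(-4 + 9)/9) = 495*((1/2)*(1/9)*5) = 495*(5/18) = 275/2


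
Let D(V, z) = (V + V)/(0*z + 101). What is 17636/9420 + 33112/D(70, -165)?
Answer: 393823601/16485 ≈ 23890.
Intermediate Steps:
D(V, z) = 2*V/101 (D(V, z) = (2*V)/(0 + 101) = (2*V)/101 = (2*V)*(1/101) = 2*V/101)
17636/9420 + 33112/D(70, -165) = 17636/9420 + 33112/(((2/101)*70)) = 17636*(1/9420) + 33112/(140/101) = 4409/2355 + 33112*(101/140) = 4409/2355 + 836078/35 = 393823601/16485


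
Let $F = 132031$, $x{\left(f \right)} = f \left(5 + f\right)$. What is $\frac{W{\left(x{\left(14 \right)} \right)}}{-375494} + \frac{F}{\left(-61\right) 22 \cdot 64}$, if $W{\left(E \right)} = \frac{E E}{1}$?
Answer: $- \frac{3975281403}{2303602048} \approx -1.7257$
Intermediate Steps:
$W{\left(E \right)} = E^{2}$ ($W{\left(E \right)} = E^{2} \cdot 1 = E^{2}$)
$\frac{W{\left(x{\left(14 \right)} \right)}}{-375494} + \frac{F}{\left(-61\right) 22 \cdot 64} = \frac{\left(14 \left(5 + 14\right)\right)^{2}}{-375494} + \frac{132031}{\left(-61\right) 22 \cdot 64} = \left(14 \cdot 19\right)^{2} \left(- \frac{1}{375494}\right) + \frac{132031}{\left(-1342\right) 64} = 266^{2} \left(- \frac{1}{375494}\right) + \frac{132031}{-85888} = 70756 \left(- \frac{1}{375494}\right) + 132031 \left(- \frac{1}{85888}\right) = - \frac{5054}{26821} - \frac{132031}{85888} = - \frac{3975281403}{2303602048}$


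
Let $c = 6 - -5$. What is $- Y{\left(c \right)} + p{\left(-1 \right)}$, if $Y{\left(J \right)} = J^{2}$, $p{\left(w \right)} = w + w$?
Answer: $-123$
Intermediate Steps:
$c = 11$ ($c = 6 + 5 = 11$)
$p{\left(w \right)} = 2 w$
$- Y{\left(c \right)} + p{\left(-1 \right)} = - 11^{2} + 2 \left(-1\right) = \left(-1\right) 121 - 2 = -121 - 2 = -123$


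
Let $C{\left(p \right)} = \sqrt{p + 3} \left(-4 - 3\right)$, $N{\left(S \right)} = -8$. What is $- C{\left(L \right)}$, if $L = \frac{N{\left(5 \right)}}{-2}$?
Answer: $7 \sqrt{7} \approx 18.52$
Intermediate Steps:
$L = 4$ ($L = - \frac{8}{-2} = \left(-8\right) \left(- \frac{1}{2}\right) = 4$)
$C{\left(p \right)} = - 7 \sqrt{3 + p}$ ($C{\left(p \right)} = \sqrt{3 + p} \left(-7\right) = - 7 \sqrt{3 + p}$)
$- C{\left(L \right)} = - \left(-7\right) \sqrt{3 + 4} = - \left(-7\right) \sqrt{7} = 7 \sqrt{7}$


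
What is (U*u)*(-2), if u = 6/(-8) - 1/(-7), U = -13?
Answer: -221/14 ≈ -15.786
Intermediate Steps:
u = -17/28 (u = 6*(-1/8) - 1*(-1/7) = -3/4 + 1/7 = -17/28 ≈ -0.60714)
(U*u)*(-2) = -13*(-17/28)*(-2) = (221/28)*(-2) = -221/14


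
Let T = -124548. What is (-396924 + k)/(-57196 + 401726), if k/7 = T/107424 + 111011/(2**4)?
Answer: -6237123439/6168465120 ≈ -1.0111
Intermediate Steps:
k = 869403857/17904 (k = 7*(-124548/107424 + 111011/(2**4)) = 7*(-124548*1/107424 + 111011/16) = 7*(-10379/8952 + 111011*(1/16)) = 7*(-10379/8952 + 111011/16) = 7*(124200551/17904) = 869403857/17904 ≈ 48559.)
(-396924 + k)/(-57196 + 401726) = (-396924 + 869403857/17904)/(-57196 + 401726) = -6237123439/17904/344530 = -6237123439/17904*1/344530 = -6237123439/6168465120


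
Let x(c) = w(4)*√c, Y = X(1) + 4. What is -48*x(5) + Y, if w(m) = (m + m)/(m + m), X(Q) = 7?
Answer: 11 - 48*√5 ≈ -96.331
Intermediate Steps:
w(m) = 1 (w(m) = (2*m)/((2*m)) = (2*m)*(1/(2*m)) = 1)
Y = 11 (Y = 7 + 4 = 11)
x(c) = √c (x(c) = 1*√c = √c)
-48*x(5) + Y = -48*√5 + 11 = 11 - 48*√5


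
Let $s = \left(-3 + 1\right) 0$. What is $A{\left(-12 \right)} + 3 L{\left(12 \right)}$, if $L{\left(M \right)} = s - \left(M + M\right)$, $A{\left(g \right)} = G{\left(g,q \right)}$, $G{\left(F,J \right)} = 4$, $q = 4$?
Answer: $-68$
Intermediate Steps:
$s = 0$ ($s = \left(-2\right) 0 = 0$)
$A{\left(g \right)} = 4$
$L{\left(M \right)} = - 2 M$ ($L{\left(M \right)} = 0 - \left(M + M\right) = 0 - 2 M = - 2 M$)
$A{\left(-12 \right)} + 3 L{\left(12 \right)} = 4 + 3 \left(\left(-2\right) 12\right) = 4 + 3 \left(-24\right) = 4 - 72 = -68$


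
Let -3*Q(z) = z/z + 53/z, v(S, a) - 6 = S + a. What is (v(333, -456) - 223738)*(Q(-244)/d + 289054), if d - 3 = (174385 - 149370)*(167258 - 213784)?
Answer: -55125569136631328786585/851936653284 ≈ -6.4706e+10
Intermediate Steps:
v(S, a) = 6 + S + a (v(S, a) = 6 + (S + a) = 6 + S + a)
d = -1163847887 (d = 3 + (174385 - 149370)*(167258 - 213784) = 3 + 25015*(-46526) = 3 - 1163847890 = -1163847887)
Q(z) = -⅓ - 53/(3*z) (Q(z) = -(z/z + 53/z)/3 = -(1 + 53/z)/3 = -⅓ - 53/(3*z))
(v(333, -456) - 223738)*(Q(-244)/d + 289054) = ((6 + 333 - 456) - 223738)*(((⅓)*(-53 - 1*(-244))/(-244))/(-1163847887) + 289054) = (-117 - 223738)*(((⅓)*(-1/244)*(-53 + 244))*(-1/1163847887) + 289054) = -223855*(((⅓)*(-1/244)*191)*(-1/1163847887) + 289054) = -223855*(-191/732*(-1/1163847887) + 289054) = -223855*(191/851936653284 + 289054) = -223855*246255697378353527/851936653284 = -55125569136631328786585/851936653284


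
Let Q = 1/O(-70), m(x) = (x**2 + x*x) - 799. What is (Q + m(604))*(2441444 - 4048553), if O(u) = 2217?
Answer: -865601101071686/739 ≈ -1.1713e+12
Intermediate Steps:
m(x) = -799 + 2*x**2 (m(x) = (x**2 + x**2) - 799 = 2*x**2 - 799 = -799 + 2*x**2)
Q = 1/2217 ≈ 0.00045106
(Q + m(604))*(2441444 - 4048553) = (1/2217 + (-799 + 2*604**2))*(2441444 - 4048553) = (1/2217 + (-799 + 2*364816))*(-1607109) = (1/2217 + (-799 + 729632))*(-1607109) = (1/2217 + 728833)*(-1607109) = (1615822762/2217)*(-1607109) = -865601101071686/739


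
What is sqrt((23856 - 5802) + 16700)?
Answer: sqrt(34754) ≈ 186.42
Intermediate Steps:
sqrt((23856 - 5802) + 16700) = sqrt(18054 + 16700) = sqrt(34754)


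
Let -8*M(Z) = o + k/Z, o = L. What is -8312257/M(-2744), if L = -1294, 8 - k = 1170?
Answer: -13033618976/253541 ≈ -51406.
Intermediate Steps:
k = -1162 (k = 8 - 1*1170 = 8 - 1170 = -1162)
o = -1294
M(Z) = 647/4 + 581/(4*Z) (M(Z) = -(-1294 - 1162/Z)/8 = 647/4 + 581/(4*Z))
-8312257/M(-2744) = -8312257*(-10976/(581 + 647*(-2744))) = -8312257*(-10976/(581 - 1775368)) = -8312257/((¼)*(-1/2744)*(-1774787)) = -8312257/253541/1568 = -8312257*1568/253541 = -13033618976/253541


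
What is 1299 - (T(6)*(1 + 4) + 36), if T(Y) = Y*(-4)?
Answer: 1383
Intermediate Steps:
T(Y) = -4*Y
1299 - (T(6)*(1 + 4) + 36) = 1299 - ((-4*6)*(1 + 4) + 36) = 1299 - (-24*5 + 36) = 1299 - (-120 + 36) = 1299 - 1*(-84) = 1299 + 84 = 1383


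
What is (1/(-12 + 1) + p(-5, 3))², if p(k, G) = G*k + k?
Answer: 48841/121 ≈ 403.64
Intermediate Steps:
p(k, G) = k + G*k
(1/(-12 + 1) + p(-5, 3))² = (1/(-12 + 1) - 5*(1 + 3))² = (1/(-11) - 5*4)² = (-1/11 - 20)² = (-221/11)² = 48841/121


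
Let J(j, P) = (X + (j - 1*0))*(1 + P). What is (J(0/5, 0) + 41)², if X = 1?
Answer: 1764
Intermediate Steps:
J(j, P) = (1 + P)*(1 + j) (J(j, P) = (1 + (j - 1*0))*(1 + P) = (1 + (j + 0))*(1 + P) = (1 + j)*(1 + P) = (1 + P)*(1 + j))
(J(0/5, 0) + 41)² = ((1 + 0 + 0/5 + 0*(0/5)) + 41)² = ((1 + 0 + 0*(⅕) + 0*(0*(⅕))) + 41)² = ((1 + 0 + 0 + 0*0) + 41)² = ((1 + 0 + 0 + 0) + 41)² = (1 + 41)² = 42² = 1764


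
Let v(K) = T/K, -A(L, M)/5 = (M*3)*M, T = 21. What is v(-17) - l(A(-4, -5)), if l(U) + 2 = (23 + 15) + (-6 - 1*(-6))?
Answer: -633/17 ≈ -37.235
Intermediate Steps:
A(L, M) = -15*M**2 (A(L, M) = -5*M*3*M = -5*3*M*M = -15*M**2)
l(U) = 36 (l(U) = -2 + ((23 + 15) + (-6 - 1*(-6))) = -2 + (38 + (-6 + 6)) = -2 + (38 + 0) = -2 + 38 = 36)
v(K) = 21/K
v(-17) - l(A(-4, -5)) = 21/(-17) - 1*36 = 21*(-1/17) - 36 = -21/17 - 36 = -633/17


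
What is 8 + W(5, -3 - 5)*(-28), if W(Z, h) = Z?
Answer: -132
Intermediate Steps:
8 + W(5, -3 - 5)*(-28) = 8 + 5*(-28) = 8 - 140 = -132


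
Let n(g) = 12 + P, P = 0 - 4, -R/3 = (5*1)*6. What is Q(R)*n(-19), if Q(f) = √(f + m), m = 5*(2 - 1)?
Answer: 8*I*√85 ≈ 73.756*I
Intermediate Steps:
R = -90 (R = -3*5*1*6 = -15*6 = -3*30 = -90)
P = -4
m = 5 (m = 5*1 = 5)
n(g) = 8 (n(g) = 12 - 4 = 8)
Q(f) = √(5 + f) (Q(f) = √(f + 5) = √(5 + f))
Q(R)*n(-19) = √(5 - 90)*8 = √(-85)*8 = (I*√85)*8 = 8*I*√85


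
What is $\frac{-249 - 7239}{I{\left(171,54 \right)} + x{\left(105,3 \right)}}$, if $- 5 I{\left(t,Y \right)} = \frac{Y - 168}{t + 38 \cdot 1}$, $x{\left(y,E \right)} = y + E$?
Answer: $- \frac{68640}{991} \approx -69.263$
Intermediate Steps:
$x{\left(y,E \right)} = E + y$
$I{\left(t,Y \right)} = - \frac{-168 + Y}{5 \left(38 + t\right)}$ ($I{\left(t,Y \right)} = - \frac{\left(Y - 168\right) \frac{1}{t + 38 \cdot 1}}{5} = - \frac{\left(-168 + Y\right) \frac{1}{t + 38}}{5} = - \frac{\left(-168 + Y\right) \frac{1}{38 + t}}{5} = - \frac{\frac{1}{38 + t} \left(-168 + Y\right)}{5} = - \frac{-168 + Y}{5 \left(38 + t\right)}$)
$\frac{-249 - 7239}{I{\left(171,54 \right)} + x{\left(105,3 \right)}} = \frac{-249 - 7239}{\frac{168 - 54}{5 \left(38 + 171\right)} + \left(3 + 105\right)} = - \frac{7488}{\frac{168 - 54}{5 \cdot 209} + 108} = - \frac{7488}{\frac{1}{5} \cdot \frac{1}{209} \cdot 114 + 108} = - \frac{7488}{\frac{6}{55} + 108} = - \frac{7488}{\frac{5946}{55}} = \left(-7488\right) \frac{55}{5946} = - \frac{68640}{991}$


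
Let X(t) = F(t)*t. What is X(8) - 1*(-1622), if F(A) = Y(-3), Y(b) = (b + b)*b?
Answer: 1766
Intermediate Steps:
Y(b) = 2*b² (Y(b) = (2*b)*b = 2*b²)
F(A) = 18 (F(A) = 2*(-3)² = 2*9 = 18)
X(t) = 18*t
X(8) - 1*(-1622) = 18*8 - 1*(-1622) = 144 + 1622 = 1766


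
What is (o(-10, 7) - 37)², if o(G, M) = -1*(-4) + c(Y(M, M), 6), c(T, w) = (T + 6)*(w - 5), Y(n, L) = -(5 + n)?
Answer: 1521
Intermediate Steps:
Y(n, L) = -5 - n
c(T, w) = (-5 + w)*(6 + T) (c(T, w) = (6 + T)*(-5 + w) = (-5 + w)*(6 + T))
o(G, M) = 5 - M (o(G, M) = -1*(-4) + (-30 - 5*(-5 - M) + 6*6 + (-5 - M)*6) = 4 + (-30 + (25 + 5*M) + 36 + (-30 - 6*M)) = 4 + (1 - M) = 5 - M)
(o(-10, 7) - 37)² = ((5 - 1*7) - 37)² = ((5 - 7) - 37)² = (-2 - 37)² = (-39)² = 1521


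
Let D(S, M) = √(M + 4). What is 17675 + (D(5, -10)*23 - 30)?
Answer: 17645 + 23*I*√6 ≈ 17645.0 + 56.338*I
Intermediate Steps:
D(S, M) = √(4 + M)
17675 + (D(5, -10)*23 - 30) = 17675 + (√(4 - 10)*23 - 30) = 17675 + (√(-6)*23 - 30) = 17675 + ((I*√6)*23 - 30) = 17675 + (23*I*√6 - 30) = 17675 + (-30 + 23*I*√6) = 17645 + 23*I*√6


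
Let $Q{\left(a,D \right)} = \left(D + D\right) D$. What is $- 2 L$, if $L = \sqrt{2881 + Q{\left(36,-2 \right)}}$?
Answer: $- 6 \sqrt{321} \approx -107.5$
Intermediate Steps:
$Q{\left(a,D \right)} = 2 D^{2}$ ($Q{\left(a,D \right)} = 2 D D = 2 D^{2}$)
$L = 3 \sqrt{321}$ ($L = \sqrt{2881 + 2 \left(-2\right)^{2}} = \sqrt{2881 + 2 \cdot 4} = \sqrt{2881 + 8} = \sqrt{2889} = 3 \sqrt{321} \approx 53.749$)
$- 2 L = - 2 \cdot 3 \sqrt{321} = - 6 \sqrt{321}$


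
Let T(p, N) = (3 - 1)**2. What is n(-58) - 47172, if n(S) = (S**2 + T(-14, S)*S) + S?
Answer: -44098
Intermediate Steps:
T(p, N) = 4 (T(p, N) = 2**2 = 4)
n(S) = S**2 + 5*S (n(S) = (S**2 + 4*S) + S = S**2 + 5*S)
n(-58) - 47172 = -58*(5 - 58) - 47172 = -58*(-53) - 47172 = 3074 - 47172 = -44098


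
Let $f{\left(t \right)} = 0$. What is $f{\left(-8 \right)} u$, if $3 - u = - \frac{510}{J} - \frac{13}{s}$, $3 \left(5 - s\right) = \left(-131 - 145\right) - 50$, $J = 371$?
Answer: $0$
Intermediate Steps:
$s = \frac{341}{3}$ ($s = 5 - \frac{\left(-131 - 145\right) - 50}{3} = 5 - \frac{-276 - 50}{3} = 5 - - \frac{326}{3} = 5 + \frac{326}{3} = \frac{341}{3} \approx 113.67$)
$u = \frac{567912}{126511}$ ($u = 3 - \left(- \frac{510}{371} - \frac{13}{\frac{341}{3}}\right) = 3 - \left(\left(-510\right) \frac{1}{371} - \frac{39}{341}\right) = 3 - \left(- \frac{510}{371} - \frac{39}{341}\right) = 3 - - \frac{188379}{126511} = 3 + \frac{188379}{126511} = \frac{567912}{126511} \approx 4.489$)
$f{\left(-8 \right)} u = 0 \cdot \frac{567912}{126511} = 0$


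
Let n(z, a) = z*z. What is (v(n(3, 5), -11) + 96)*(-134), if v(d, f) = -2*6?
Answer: -11256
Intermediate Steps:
n(z, a) = z²
v(d, f) = -12
(v(n(3, 5), -11) + 96)*(-134) = (-12 + 96)*(-134) = 84*(-134) = -11256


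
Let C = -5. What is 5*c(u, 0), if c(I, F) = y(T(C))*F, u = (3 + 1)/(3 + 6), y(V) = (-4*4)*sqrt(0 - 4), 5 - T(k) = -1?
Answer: 0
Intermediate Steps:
T(k) = 6 (T(k) = 5 - 1*(-1) = 5 + 1 = 6)
y(V) = -32*I
u = 4/9 ≈ 0.44444
c(I, F) = -32*I*F (c(I, F) = (-32*I)*F = -32*I*F)
5*c(u, 0) = 5*(-32*I*0) = 5*0 = 0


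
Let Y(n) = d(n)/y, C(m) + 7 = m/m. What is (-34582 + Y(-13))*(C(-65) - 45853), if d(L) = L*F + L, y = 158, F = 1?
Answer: 125286375269/79 ≈ 1.5859e+9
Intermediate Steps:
d(L) = 2*L (d(L) = L*1 + L = L + L = 2*L)
C(m) = -6 (C(m) = -7 + m/m = -7 + 1 = -6)
Y(n) = n/79 (Y(n) = (2*n)/158 = (2*n)*(1/158) = n/79)
(-34582 + Y(-13))*(C(-65) - 45853) = (-34582 + (1/79)*(-13))*(-6 - 45853) = (-34582 - 13/79)*(-45859) = -2731991/79*(-45859) = 125286375269/79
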